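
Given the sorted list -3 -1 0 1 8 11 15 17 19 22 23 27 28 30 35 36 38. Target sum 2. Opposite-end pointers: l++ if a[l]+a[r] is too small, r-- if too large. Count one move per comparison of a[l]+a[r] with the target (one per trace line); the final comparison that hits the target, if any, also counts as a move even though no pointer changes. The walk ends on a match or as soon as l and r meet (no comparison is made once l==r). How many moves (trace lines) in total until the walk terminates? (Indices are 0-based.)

l=0 r=16: -3+38=35 >2, r--
l=0 r=15: -3+36=33 >2, r--
l=0 r=14: -3+35=32 >2, r--
l=0 r=13: -3+30=27 >2, r--
l=0 r=12: -3+28=25 >2, r--
l=0 r=11: -3+27=24 >2, r--
l=0 r=10: -3+23=20 >2, r--
l=0 r=9: -3+22=19 >2, r--
l=0 r=8: -3+19=16 >2, r--
l=0 r=7: -3+17=14 >2, r--
l=0 r=6: -3+15=12 >2, r--
l=0 r=5: -3+11=8 >2, r--
l=0 r=4: -3+8=5 >2, r--
l=0 r=3: -3+1=-2 <2, l++
l=1 r=3: -1+1=0 <2, l++
l=2 r=3: 0+1=1 <2, l++

16 moves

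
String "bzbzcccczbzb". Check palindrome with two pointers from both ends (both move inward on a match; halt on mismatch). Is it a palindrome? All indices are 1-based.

palindrome

l=1 r=12: 'b'=='b', l++,r--
l=2 r=11: 'z'=='z', l++,r--
l=3 r=10: 'b'=='b', l++,r--
l=4 r=9: 'z'=='z', l++,r--
l=5 r=8: 'c'=='c', l++,r--
l=6 r=7: 'c'=='c', l++,r--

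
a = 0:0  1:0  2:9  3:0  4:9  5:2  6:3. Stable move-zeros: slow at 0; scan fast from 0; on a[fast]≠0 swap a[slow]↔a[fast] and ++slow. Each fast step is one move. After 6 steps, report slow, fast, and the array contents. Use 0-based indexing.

slow=0 fast=0: a[fast]=0, fast++
slow=0 fast=1: a[fast]=0, fast++
slow=0 fast=2: a[fast]=9≠0 swap→a[0]=9, slow++,fast++
slow=1 fast=3: a[fast]=0, fast++
slow=1 fast=4: a[fast]=9≠0 swap→a[1]=9, slow++,fast++
slow=2 fast=5: a[fast]=2≠0 swap→a[2]=2, slow++,fast++

slow=3, fast=6, a=[9, 9, 2, 0, 0, 0, 3]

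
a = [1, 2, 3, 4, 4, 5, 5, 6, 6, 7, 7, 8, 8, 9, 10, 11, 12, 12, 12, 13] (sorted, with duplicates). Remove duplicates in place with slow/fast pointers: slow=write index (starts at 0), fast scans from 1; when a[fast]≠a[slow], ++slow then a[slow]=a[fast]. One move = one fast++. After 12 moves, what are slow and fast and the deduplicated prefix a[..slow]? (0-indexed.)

slow=7, fast=13, prefix=[1, 2, 3, 4, 5, 6, 7, 8]

(s=0,f=1) a[fast]=2≠a[slow]=1 write a[1]=2 → slow++,fast++
(s=1,f=2) a[fast]=3≠a[slow]=2 write a[2]=3 → slow++,fast++
(s=2,f=3) a[fast]=4≠a[slow]=3 write a[3]=4 → slow++,fast++
(s=3,f=4) a[fast]=4=a[slow] dup → fast++
(s=3,f=5) a[fast]=5≠a[slow]=4 write a[4]=5 → slow++,fast++
(s=4,f=6) a[fast]=5=a[slow] dup → fast++
(s=4,f=7) a[fast]=6≠a[slow]=5 write a[5]=6 → slow++,fast++
(s=5,f=8) a[fast]=6=a[slow] dup → fast++
(s=5,f=9) a[fast]=7≠a[slow]=6 write a[6]=7 → slow++,fast++
(s=6,f=10) a[fast]=7=a[slow] dup → fast++
(s=6,f=11) a[fast]=8≠a[slow]=7 write a[7]=8 → slow++,fast++
(s=7,f=12) a[fast]=8=a[slow] dup → fast++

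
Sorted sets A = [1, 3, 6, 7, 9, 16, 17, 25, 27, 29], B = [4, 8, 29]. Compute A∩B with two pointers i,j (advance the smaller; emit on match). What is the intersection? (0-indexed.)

intersection = [29]

[i=0,j=0] 1<4 → i++
[i=1,j=0] 3<4 → i++
[i=2,j=0] 6>4 → j++
[i=2,j=1] 6<8 → i++
[i=3,j=1] 7<8 → i++
[i=4,j=1] 9>8 → j++
[i=4,j=2] 9<29 → i++
[i=5,j=2] 16<29 → i++
[i=6,j=2] 17<29 → i++
[i=7,j=2] 25<29 → i++
[i=8,j=2] 27<29 → i++
[i=9,j=2] 29==29 emit → i++,j++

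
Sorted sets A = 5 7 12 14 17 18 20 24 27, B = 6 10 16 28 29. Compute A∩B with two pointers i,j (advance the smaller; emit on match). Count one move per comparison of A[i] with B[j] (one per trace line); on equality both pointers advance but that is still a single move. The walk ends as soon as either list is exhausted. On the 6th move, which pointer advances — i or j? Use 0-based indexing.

i=0 j=0: 5<6, i++
i=1 j=0: 7>6, j++
i=1 j=1: 7<10, i++
i=2 j=1: 12>10, j++
i=2 j=2: 12<16, i++
i=3 j=2: 14<16, i++

i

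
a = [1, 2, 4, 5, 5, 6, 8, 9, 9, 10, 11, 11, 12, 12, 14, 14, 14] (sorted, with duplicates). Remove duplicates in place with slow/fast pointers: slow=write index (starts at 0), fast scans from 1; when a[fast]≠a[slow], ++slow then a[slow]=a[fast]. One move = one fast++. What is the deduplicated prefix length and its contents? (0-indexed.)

length 11; prefix = [1, 2, 4, 5, 6, 8, 9, 10, 11, 12, 14]

(s=0,f=1) a[fast]=2≠a[slow]=1 write a[1]=2 → slow++,fast++
(s=1,f=2) a[fast]=4≠a[slow]=2 write a[2]=4 → slow++,fast++
(s=2,f=3) a[fast]=5≠a[slow]=4 write a[3]=5 → slow++,fast++
(s=3,f=4) a[fast]=5=a[slow] dup → fast++
(s=3,f=5) a[fast]=6≠a[slow]=5 write a[4]=6 → slow++,fast++
(s=4,f=6) a[fast]=8≠a[slow]=6 write a[5]=8 → slow++,fast++
(s=5,f=7) a[fast]=9≠a[slow]=8 write a[6]=9 → slow++,fast++
(s=6,f=8) a[fast]=9=a[slow] dup → fast++
(s=6,f=9) a[fast]=10≠a[slow]=9 write a[7]=10 → slow++,fast++
(s=7,f=10) a[fast]=11≠a[slow]=10 write a[8]=11 → slow++,fast++
(s=8,f=11) a[fast]=11=a[slow] dup → fast++
(s=8,f=12) a[fast]=12≠a[slow]=11 write a[9]=12 → slow++,fast++
(s=9,f=13) a[fast]=12=a[slow] dup → fast++
(s=9,f=14) a[fast]=14≠a[slow]=12 write a[10]=14 → slow++,fast++
(s=10,f=15) a[fast]=14=a[slow] dup → fast++
(s=10,f=16) a[fast]=14=a[slow] dup → fast++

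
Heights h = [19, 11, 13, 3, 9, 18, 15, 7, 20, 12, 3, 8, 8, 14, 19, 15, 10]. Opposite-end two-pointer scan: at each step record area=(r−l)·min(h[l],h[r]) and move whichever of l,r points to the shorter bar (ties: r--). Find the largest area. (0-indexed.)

max area = 266

l=0 r=16: min(19,10)*16=160 best=160 *, r--
l=0 r=15: min(19,15)*15=225 best=225 *, r--
l=0 r=14: min(19,19)*14=266 best=266 *, r--
l=0 r=13: min(19,14)*13=182 best=266, r--
l=0 r=12: min(19,8)*12=96 best=266, r--
l=0 r=11: min(19,8)*11=88 best=266, r--
l=0 r=10: min(19,3)*10=30 best=266, r--
l=0 r=9: min(19,12)*9=108 best=266, r--
l=0 r=8: min(19,20)*8=152 best=266, l++
l=1 r=8: min(11,20)*7=77 best=266, l++
l=2 r=8: min(13,20)*6=78 best=266, l++
l=3 r=8: min(3,20)*5=15 best=266, l++
l=4 r=8: min(9,20)*4=36 best=266, l++
l=5 r=8: min(18,20)*3=54 best=266, l++
l=6 r=8: min(15,20)*2=30 best=266, l++
l=7 r=8: min(7,20)*1=7 best=266, l++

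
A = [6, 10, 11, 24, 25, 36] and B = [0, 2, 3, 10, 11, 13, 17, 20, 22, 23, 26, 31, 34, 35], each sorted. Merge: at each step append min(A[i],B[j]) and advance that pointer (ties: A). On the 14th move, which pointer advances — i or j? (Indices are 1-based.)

[i=1,j=1] A[i]=6>B[j]=0 take 0 → j++
[i=1,j=2] A[i]=6>B[j]=2 take 2 → j++
[i=1,j=3] A[i]=6>B[j]=3 take 3 → j++
[i=1,j=4] A[i]=6<=B[j]=10 take 6 → i++
[i=2,j=4] A[i]=10<=B[j]=10 take 10 → i++
[i=3,j=4] A[i]=11>B[j]=10 take 10 → j++
[i=3,j=5] A[i]=11<=B[j]=11 take 11 → i++
[i=4,j=5] A[i]=24>B[j]=11 take 11 → j++
[i=4,j=6] A[i]=24>B[j]=13 take 13 → j++
[i=4,j=7] A[i]=24>B[j]=17 take 17 → j++
[i=4,j=8] A[i]=24>B[j]=20 take 20 → j++
[i=4,j=9] A[i]=24>B[j]=22 take 22 → j++
[i=4,j=10] A[i]=24>B[j]=23 take 23 → j++
[i=4,j=11] A[i]=24<=B[j]=26 take 24 → i++

i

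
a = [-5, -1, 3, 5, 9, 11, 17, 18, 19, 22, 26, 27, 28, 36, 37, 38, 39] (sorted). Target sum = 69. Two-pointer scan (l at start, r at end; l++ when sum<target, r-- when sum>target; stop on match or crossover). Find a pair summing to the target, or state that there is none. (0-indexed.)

no pair

[0,16] -5+39=34 <69 → l++
[1,16] -1+39=38 <69 → l++
[2,16] 3+39=42 <69 → l++
[3,16] 5+39=44 <69 → l++
[4,16] 9+39=48 <69 → l++
[5,16] 11+39=50 <69 → l++
[6,16] 17+39=56 <69 → l++
[7,16] 18+39=57 <69 → l++
[8,16] 19+39=58 <69 → l++
[9,16] 22+39=61 <69 → l++
[10,16] 26+39=65 <69 → l++
[11,16] 27+39=66 <69 → l++
[12,16] 28+39=67 <69 → l++
[13,16] 36+39=75 >69 → r--
[13,15] 36+38=74 >69 → r--
[13,14] 36+37=73 >69 → r--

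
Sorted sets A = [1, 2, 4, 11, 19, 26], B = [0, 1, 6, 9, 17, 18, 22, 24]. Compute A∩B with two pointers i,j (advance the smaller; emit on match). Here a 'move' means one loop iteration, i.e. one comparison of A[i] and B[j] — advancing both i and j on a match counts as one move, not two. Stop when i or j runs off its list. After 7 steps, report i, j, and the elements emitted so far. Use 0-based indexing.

i=4, j=4, emitted=[1]

i=0 j=0: 1>0, j++
i=0 j=1: 1==1 emit, i++,j++
i=1 j=2: 2<6, i++
i=2 j=2: 4<6, i++
i=3 j=2: 11>6, j++
i=3 j=3: 11>9, j++
i=3 j=4: 11<17, i++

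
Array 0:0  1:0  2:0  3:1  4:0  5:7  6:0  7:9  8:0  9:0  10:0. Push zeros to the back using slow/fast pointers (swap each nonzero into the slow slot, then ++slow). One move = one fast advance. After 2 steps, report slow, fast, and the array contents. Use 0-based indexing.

(s=0,f=0) a[fast]=0 → fast++
(s=0,f=1) a[fast]=0 → fast++

slow=0, fast=2, a=[0, 0, 0, 1, 0, 7, 0, 9, 0, 0, 0]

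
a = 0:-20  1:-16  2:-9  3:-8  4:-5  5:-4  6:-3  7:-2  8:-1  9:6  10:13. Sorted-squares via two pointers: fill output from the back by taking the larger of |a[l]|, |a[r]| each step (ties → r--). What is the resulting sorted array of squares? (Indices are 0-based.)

[1, 4, 9, 16, 25, 36, 64, 81, 169, 256, 400]

l=0 r=10: |-20|>|13| out[10]=400, l++
l=1 r=10: |-16|>|13| out[9]=256, l++
l=2 r=10: |-9|<=|13| out[8]=169, r--
l=2 r=9: |-9|>|6| out[7]=81, l++
l=3 r=9: |-8|>|6| out[6]=64, l++
l=4 r=9: |-5|<=|6| out[5]=36, r--
l=4 r=8: |-5|>|-1| out[4]=25, l++
l=5 r=8: |-4|>|-1| out[3]=16, l++
l=6 r=8: |-3|>|-1| out[2]=9, l++
l=7 r=8: |-2|>|-1| out[1]=4, l++
l=8 r=8: |-1|<=|-1| out[0]=1, r--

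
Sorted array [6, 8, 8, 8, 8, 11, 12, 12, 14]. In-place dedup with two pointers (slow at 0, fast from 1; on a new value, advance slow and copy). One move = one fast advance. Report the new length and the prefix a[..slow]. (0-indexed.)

slow=0 fast=1: a[fast]=8≠a[slow]=6 write a[1]=8, slow++,fast++
slow=1 fast=2: a[fast]=8=a[slow] dup, fast++
slow=1 fast=3: a[fast]=8=a[slow] dup, fast++
slow=1 fast=4: a[fast]=8=a[slow] dup, fast++
slow=1 fast=5: a[fast]=11≠a[slow]=8 write a[2]=11, slow++,fast++
slow=2 fast=6: a[fast]=12≠a[slow]=11 write a[3]=12, slow++,fast++
slow=3 fast=7: a[fast]=12=a[slow] dup, fast++
slow=3 fast=8: a[fast]=14≠a[slow]=12 write a[4]=14, slow++,fast++

length 5; prefix = [6, 8, 11, 12, 14]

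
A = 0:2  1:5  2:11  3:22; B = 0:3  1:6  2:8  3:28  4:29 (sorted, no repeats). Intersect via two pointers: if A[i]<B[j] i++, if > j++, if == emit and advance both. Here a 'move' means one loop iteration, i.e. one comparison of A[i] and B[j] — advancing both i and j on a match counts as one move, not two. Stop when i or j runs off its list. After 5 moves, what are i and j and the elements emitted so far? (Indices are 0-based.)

i=2, j=3, emitted=[]

[i=0,j=0] 2<3 → i++
[i=1,j=0] 5>3 → j++
[i=1,j=1] 5<6 → i++
[i=2,j=1] 11>6 → j++
[i=2,j=2] 11>8 → j++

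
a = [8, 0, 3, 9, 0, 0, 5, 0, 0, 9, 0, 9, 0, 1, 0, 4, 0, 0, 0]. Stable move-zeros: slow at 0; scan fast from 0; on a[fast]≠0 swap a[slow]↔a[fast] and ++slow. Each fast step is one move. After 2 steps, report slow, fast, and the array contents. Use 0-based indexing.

slow=0 fast=0: a[fast]=8≠0 swap→a[0]=8, slow++,fast++
slow=1 fast=1: a[fast]=0, fast++

slow=1, fast=2, a=[8, 0, 3, 9, 0, 0, 5, 0, 0, 9, 0, 9, 0, 1, 0, 4, 0, 0, 0]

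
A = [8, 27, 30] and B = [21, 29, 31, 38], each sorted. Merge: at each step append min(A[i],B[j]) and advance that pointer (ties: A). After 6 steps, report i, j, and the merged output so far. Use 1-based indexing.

i=1 j=1: A[i]=8<=B[j]=21 take 8, i++
i=2 j=1: A[i]=27>B[j]=21 take 21, j++
i=2 j=2: A[i]=27<=B[j]=29 take 27, i++
i=3 j=2: A[i]=30>B[j]=29 take 29, j++
i=3 j=3: A[i]=30<=B[j]=31 take 30, i++
i=4 j=3: A done, take B[j]=31, j++

i=4, j=4, merged so far=[8, 21, 27, 29, 30, 31]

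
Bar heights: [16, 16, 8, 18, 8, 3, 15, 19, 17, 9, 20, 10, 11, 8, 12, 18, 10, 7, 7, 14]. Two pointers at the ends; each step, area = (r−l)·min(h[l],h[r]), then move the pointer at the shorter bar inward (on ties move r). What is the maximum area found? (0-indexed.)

max area = 266

l=0 r=19: min(16,14)*19=266 best=266 *, r--
l=0 r=18: min(16,7)*18=126 best=266, r--
l=0 r=17: min(16,7)*17=119 best=266, r--
l=0 r=16: min(16,10)*16=160 best=266, r--
l=0 r=15: min(16,18)*15=240 best=266, l++
l=1 r=15: min(16,18)*14=224 best=266, l++
l=2 r=15: min(8,18)*13=104 best=266, l++
l=3 r=15: min(18,18)*12=216 best=266, r--
l=3 r=14: min(18,12)*11=132 best=266, r--
l=3 r=13: min(18,8)*10=80 best=266, r--
l=3 r=12: min(18,11)*9=99 best=266, r--
l=3 r=11: min(18,10)*8=80 best=266, r--
l=3 r=10: min(18,20)*7=126 best=266, l++
l=4 r=10: min(8,20)*6=48 best=266, l++
l=5 r=10: min(3,20)*5=15 best=266, l++
l=6 r=10: min(15,20)*4=60 best=266, l++
l=7 r=10: min(19,20)*3=57 best=266, l++
l=8 r=10: min(17,20)*2=34 best=266, l++
l=9 r=10: min(9,20)*1=9 best=266, l++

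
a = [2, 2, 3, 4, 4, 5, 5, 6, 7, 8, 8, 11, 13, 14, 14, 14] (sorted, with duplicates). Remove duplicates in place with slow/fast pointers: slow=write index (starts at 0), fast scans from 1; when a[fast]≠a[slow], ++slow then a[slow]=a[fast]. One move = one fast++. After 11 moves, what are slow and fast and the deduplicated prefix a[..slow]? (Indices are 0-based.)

slow=7, fast=12, prefix=[2, 3, 4, 5, 6, 7, 8, 11]

(s=0,f=1) a[fast]=2=a[slow] dup → fast++
(s=0,f=2) a[fast]=3≠a[slow]=2 write a[1]=3 → slow++,fast++
(s=1,f=3) a[fast]=4≠a[slow]=3 write a[2]=4 → slow++,fast++
(s=2,f=4) a[fast]=4=a[slow] dup → fast++
(s=2,f=5) a[fast]=5≠a[slow]=4 write a[3]=5 → slow++,fast++
(s=3,f=6) a[fast]=5=a[slow] dup → fast++
(s=3,f=7) a[fast]=6≠a[slow]=5 write a[4]=6 → slow++,fast++
(s=4,f=8) a[fast]=7≠a[slow]=6 write a[5]=7 → slow++,fast++
(s=5,f=9) a[fast]=8≠a[slow]=7 write a[6]=8 → slow++,fast++
(s=6,f=10) a[fast]=8=a[slow] dup → fast++
(s=6,f=11) a[fast]=11≠a[slow]=8 write a[7]=11 → slow++,fast++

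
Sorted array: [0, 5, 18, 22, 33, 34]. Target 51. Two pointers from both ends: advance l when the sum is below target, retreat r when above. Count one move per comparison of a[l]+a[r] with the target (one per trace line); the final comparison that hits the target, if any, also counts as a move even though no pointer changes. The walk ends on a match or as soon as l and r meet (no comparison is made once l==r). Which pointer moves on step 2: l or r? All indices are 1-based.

l=1 r=6: 0+34=34 <51, l++
l=2 r=6: 5+34=39 <51, l++

l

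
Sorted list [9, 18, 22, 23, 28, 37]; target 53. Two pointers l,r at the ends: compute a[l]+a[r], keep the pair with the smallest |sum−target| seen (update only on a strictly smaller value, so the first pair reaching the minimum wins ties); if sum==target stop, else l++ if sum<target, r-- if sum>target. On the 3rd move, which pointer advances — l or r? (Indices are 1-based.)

l=1 r=6: 9+37=46 d=7 *, l++
l=2 r=6: 18+37=55 d=2 *, r--
l=2 r=5: 18+28=46 d=7, l++

l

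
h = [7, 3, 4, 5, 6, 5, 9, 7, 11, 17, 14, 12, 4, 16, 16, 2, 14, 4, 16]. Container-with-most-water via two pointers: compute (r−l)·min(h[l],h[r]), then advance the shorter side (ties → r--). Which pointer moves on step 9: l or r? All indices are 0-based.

[0,18] min(7,16)*18=126 best=126 * → l++
[1,18] min(3,16)*17=51 best=126 → l++
[2,18] min(4,16)*16=64 best=126 → l++
[3,18] min(5,16)*15=75 best=126 → l++
[4,18] min(6,16)*14=84 best=126 → l++
[5,18] min(5,16)*13=65 best=126 → l++
[6,18] min(9,16)*12=108 best=126 → l++
[7,18] min(7,16)*11=77 best=126 → l++
[8,18] min(11,16)*10=110 best=126 → l++

l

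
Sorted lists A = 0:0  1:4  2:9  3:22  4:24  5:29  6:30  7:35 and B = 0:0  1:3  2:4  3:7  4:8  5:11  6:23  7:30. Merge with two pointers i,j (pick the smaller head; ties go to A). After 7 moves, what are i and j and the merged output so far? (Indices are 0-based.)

[i=0,j=0] A[i]=0<=B[j]=0 take 0 → i++
[i=1,j=0] A[i]=4>B[j]=0 take 0 → j++
[i=1,j=1] A[i]=4>B[j]=3 take 3 → j++
[i=1,j=2] A[i]=4<=B[j]=4 take 4 → i++
[i=2,j=2] A[i]=9>B[j]=4 take 4 → j++
[i=2,j=3] A[i]=9>B[j]=7 take 7 → j++
[i=2,j=4] A[i]=9>B[j]=8 take 8 → j++

i=2, j=5, merged so far=[0, 0, 3, 4, 4, 7, 8]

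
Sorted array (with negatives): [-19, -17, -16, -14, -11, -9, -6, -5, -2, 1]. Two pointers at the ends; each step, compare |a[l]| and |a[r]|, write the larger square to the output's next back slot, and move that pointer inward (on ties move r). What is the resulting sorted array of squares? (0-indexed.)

l=0 r=9: |-19|>|1| out[9]=361, l++
l=1 r=9: |-17|>|1| out[8]=289, l++
l=2 r=9: |-16|>|1| out[7]=256, l++
l=3 r=9: |-14|>|1| out[6]=196, l++
l=4 r=9: |-11|>|1| out[5]=121, l++
l=5 r=9: |-9|>|1| out[4]=81, l++
l=6 r=9: |-6|>|1| out[3]=36, l++
l=7 r=9: |-5|>|1| out[2]=25, l++
l=8 r=9: |-2|>|1| out[1]=4, l++
l=9 r=9: |1|<=|1| out[0]=1, r--

[1, 4, 25, 36, 81, 121, 196, 256, 289, 361]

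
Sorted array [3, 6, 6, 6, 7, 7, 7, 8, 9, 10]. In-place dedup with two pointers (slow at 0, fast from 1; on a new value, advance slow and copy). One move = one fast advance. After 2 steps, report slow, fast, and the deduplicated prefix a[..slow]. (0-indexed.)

slow=1, fast=3, prefix=[3, 6]

slow=0 fast=1: a[fast]=6≠a[slow]=3 write a[1]=6, slow++,fast++
slow=1 fast=2: a[fast]=6=a[slow] dup, fast++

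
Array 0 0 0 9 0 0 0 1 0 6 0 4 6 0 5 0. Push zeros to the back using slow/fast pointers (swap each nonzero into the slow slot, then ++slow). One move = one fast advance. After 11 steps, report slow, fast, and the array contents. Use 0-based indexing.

slow=3, fast=11, a=[9, 1, 6, 0, 0, 0, 0, 0, 0, 0, 0, 4, 6, 0, 5, 0]

slow=0 fast=0: a[fast]=0, fast++
slow=0 fast=1: a[fast]=0, fast++
slow=0 fast=2: a[fast]=0, fast++
slow=0 fast=3: a[fast]=9≠0 swap→a[0]=9, slow++,fast++
slow=1 fast=4: a[fast]=0, fast++
slow=1 fast=5: a[fast]=0, fast++
slow=1 fast=6: a[fast]=0, fast++
slow=1 fast=7: a[fast]=1≠0 swap→a[1]=1, slow++,fast++
slow=2 fast=8: a[fast]=0, fast++
slow=2 fast=9: a[fast]=6≠0 swap→a[2]=6, slow++,fast++
slow=3 fast=10: a[fast]=0, fast++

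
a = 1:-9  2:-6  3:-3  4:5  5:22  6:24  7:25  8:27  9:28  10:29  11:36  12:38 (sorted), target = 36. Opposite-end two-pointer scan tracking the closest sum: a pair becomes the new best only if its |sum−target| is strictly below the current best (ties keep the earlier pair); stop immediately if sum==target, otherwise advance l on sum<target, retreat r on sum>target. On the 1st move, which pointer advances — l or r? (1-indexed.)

[1,12] -9+38=29 d=7 * → l++

l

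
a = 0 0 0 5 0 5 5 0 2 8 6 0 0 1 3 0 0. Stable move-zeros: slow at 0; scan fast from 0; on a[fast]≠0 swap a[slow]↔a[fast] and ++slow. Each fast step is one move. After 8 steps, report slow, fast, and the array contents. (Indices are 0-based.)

slow=3, fast=8, a=[5, 5, 5, 0, 0, 0, 0, 0, 2, 8, 6, 0, 0, 1, 3, 0, 0]

slow=0 fast=0: a[fast]=0, fast++
slow=0 fast=1: a[fast]=0, fast++
slow=0 fast=2: a[fast]=0, fast++
slow=0 fast=3: a[fast]=5≠0 swap→a[0]=5, slow++,fast++
slow=1 fast=4: a[fast]=0, fast++
slow=1 fast=5: a[fast]=5≠0 swap→a[1]=5, slow++,fast++
slow=2 fast=6: a[fast]=5≠0 swap→a[2]=5, slow++,fast++
slow=3 fast=7: a[fast]=0, fast++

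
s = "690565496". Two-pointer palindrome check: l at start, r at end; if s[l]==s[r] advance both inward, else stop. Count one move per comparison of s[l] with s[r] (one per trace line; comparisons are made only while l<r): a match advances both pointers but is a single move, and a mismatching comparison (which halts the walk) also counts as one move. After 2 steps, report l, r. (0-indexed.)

[0,8] '6'=='6' → l++,r--
[1,7] '9'=='9' → l++,r--

l=2, r=6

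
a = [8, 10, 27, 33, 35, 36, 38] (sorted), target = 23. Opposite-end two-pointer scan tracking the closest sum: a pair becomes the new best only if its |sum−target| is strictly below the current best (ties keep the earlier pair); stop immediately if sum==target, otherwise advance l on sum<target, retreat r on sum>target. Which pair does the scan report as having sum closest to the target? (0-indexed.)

[0,6] 8+38=46 d=23 * → r--
[0,5] 8+36=44 d=21 * → r--
[0,4] 8+35=43 d=20 * → r--
[0,3] 8+33=41 d=18 * → r--
[0,2] 8+27=35 d=12 * → r--
[0,1] 8+10=18 d=5 * → l++

pair (8, 10) with sum 18 (|Δ|=5)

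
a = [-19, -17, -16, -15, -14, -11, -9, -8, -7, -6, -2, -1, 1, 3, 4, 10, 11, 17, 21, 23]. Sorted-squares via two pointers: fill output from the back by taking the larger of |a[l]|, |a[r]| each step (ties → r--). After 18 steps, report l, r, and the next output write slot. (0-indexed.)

l=0 r=19: |-19|<=|23| out[19]=529, r--
l=0 r=18: |-19|<=|21| out[18]=441, r--
l=0 r=17: |-19|>|17| out[17]=361, l++
l=1 r=17: |-17|<=|17| out[16]=289, r--
l=1 r=16: |-17|>|11| out[15]=289, l++
l=2 r=16: |-16|>|11| out[14]=256, l++
l=3 r=16: |-15|>|11| out[13]=225, l++
l=4 r=16: |-14|>|11| out[12]=196, l++
l=5 r=16: |-11|<=|11| out[11]=121, r--
l=5 r=15: |-11|>|10| out[10]=121, l++
l=6 r=15: |-9|<=|10| out[9]=100, r--
l=6 r=14: |-9|>|4| out[8]=81, l++
l=7 r=14: |-8|>|4| out[7]=64, l++
l=8 r=14: |-7|>|4| out[6]=49, l++
l=9 r=14: |-6|>|4| out[5]=36, l++
l=10 r=14: |-2|<=|4| out[4]=16, r--
l=10 r=13: |-2|<=|3| out[3]=9, r--
l=10 r=12: |-2|>|1| out[2]=4, l++

l=11, r=12, next write slot=1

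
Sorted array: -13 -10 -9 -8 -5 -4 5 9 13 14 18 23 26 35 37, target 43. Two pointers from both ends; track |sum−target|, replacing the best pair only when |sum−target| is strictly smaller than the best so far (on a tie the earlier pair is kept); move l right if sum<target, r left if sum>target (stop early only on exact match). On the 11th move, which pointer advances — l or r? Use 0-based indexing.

l

l=0 r=14: -13+37=24 d=19 *, l++
l=1 r=14: -10+37=27 d=16 *, l++
l=2 r=14: -9+37=28 d=15 *, l++
l=3 r=14: -8+37=29 d=14 *, l++
l=4 r=14: -5+37=32 d=11 *, l++
l=5 r=14: -4+37=33 d=10 *, l++
l=6 r=14: 5+37=42 d=1 *, l++
l=7 r=14: 9+37=46 d=3, r--
l=7 r=13: 9+35=44 d=1, r--
l=7 r=12: 9+26=35 d=8, l++
l=8 r=12: 13+26=39 d=4, l++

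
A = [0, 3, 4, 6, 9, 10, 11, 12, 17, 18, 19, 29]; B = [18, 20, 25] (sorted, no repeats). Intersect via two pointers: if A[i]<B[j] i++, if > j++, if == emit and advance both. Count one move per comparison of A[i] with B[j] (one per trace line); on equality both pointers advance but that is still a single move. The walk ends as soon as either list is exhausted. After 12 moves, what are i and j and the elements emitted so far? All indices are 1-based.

i=12, j=3, emitted=[18]

[i=1,j=1] 0<18 → i++
[i=2,j=1] 3<18 → i++
[i=3,j=1] 4<18 → i++
[i=4,j=1] 6<18 → i++
[i=5,j=1] 9<18 → i++
[i=6,j=1] 10<18 → i++
[i=7,j=1] 11<18 → i++
[i=8,j=1] 12<18 → i++
[i=9,j=1] 17<18 → i++
[i=10,j=1] 18==18 emit → i++,j++
[i=11,j=2] 19<20 → i++
[i=12,j=2] 29>20 → j++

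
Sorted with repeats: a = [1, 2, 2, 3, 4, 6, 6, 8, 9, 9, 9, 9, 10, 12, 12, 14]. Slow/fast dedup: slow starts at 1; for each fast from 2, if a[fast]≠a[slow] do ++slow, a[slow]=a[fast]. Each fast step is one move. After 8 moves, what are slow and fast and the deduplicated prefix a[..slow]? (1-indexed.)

slow=7, fast=10, prefix=[1, 2, 3, 4, 6, 8, 9]

(s=1,f=2) a[fast]=2≠a[slow]=1 write a[2]=2 → slow++,fast++
(s=2,f=3) a[fast]=2=a[slow] dup → fast++
(s=2,f=4) a[fast]=3≠a[slow]=2 write a[3]=3 → slow++,fast++
(s=3,f=5) a[fast]=4≠a[slow]=3 write a[4]=4 → slow++,fast++
(s=4,f=6) a[fast]=6≠a[slow]=4 write a[5]=6 → slow++,fast++
(s=5,f=7) a[fast]=6=a[slow] dup → fast++
(s=5,f=8) a[fast]=8≠a[slow]=6 write a[6]=8 → slow++,fast++
(s=6,f=9) a[fast]=9≠a[slow]=8 write a[7]=9 → slow++,fast++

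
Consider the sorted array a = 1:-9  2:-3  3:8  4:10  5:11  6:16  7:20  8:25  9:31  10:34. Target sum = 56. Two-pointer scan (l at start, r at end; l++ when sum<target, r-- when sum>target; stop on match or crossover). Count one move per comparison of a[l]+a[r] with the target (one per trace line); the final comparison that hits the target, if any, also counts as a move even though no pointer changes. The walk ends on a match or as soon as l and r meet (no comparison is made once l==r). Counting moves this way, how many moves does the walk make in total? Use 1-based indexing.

9 moves

l=1 r=10: -9+34=25 <56, l++
l=2 r=10: -3+34=31 <56, l++
l=3 r=10: 8+34=42 <56, l++
l=4 r=10: 10+34=44 <56, l++
l=5 r=10: 11+34=45 <56, l++
l=6 r=10: 16+34=50 <56, l++
l=7 r=10: 20+34=54 <56, l++
l=8 r=10: 25+34=59 >56, r--
l=8 r=9: 25+31=56, found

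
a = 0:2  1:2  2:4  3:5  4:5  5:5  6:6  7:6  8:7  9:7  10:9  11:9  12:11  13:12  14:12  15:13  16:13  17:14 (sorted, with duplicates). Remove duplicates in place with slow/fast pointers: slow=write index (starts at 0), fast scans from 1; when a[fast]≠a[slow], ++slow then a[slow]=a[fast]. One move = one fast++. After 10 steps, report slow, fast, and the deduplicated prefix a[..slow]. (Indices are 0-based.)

slow=0 fast=1: a[fast]=2=a[slow] dup, fast++
slow=0 fast=2: a[fast]=4≠a[slow]=2 write a[1]=4, slow++,fast++
slow=1 fast=3: a[fast]=5≠a[slow]=4 write a[2]=5, slow++,fast++
slow=2 fast=4: a[fast]=5=a[slow] dup, fast++
slow=2 fast=5: a[fast]=5=a[slow] dup, fast++
slow=2 fast=6: a[fast]=6≠a[slow]=5 write a[3]=6, slow++,fast++
slow=3 fast=7: a[fast]=6=a[slow] dup, fast++
slow=3 fast=8: a[fast]=7≠a[slow]=6 write a[4]=7, slow++,fast++
slow=4 fast=9: a[fast]=7=a[slow] dup, fast++
slow=4 fast=10: a[fast]=9≠a[slow]=7 write a[5]=9, slow++,fast++

slow=5, fast=11, prefix=[2, 4, 5, 6, 7, 9]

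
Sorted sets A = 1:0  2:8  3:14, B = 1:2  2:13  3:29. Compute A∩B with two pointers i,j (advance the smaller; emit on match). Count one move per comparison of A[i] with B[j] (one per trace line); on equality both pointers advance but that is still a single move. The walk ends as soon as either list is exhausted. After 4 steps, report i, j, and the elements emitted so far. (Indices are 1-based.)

[i=1,j=1] 0<2 → i++
[i=2,j=1] 8>2 → j++
[i=2,j=2] 8<13 → i++
[i=3,j=2] 14>13 → j++

i=3, j=3, emitted=[]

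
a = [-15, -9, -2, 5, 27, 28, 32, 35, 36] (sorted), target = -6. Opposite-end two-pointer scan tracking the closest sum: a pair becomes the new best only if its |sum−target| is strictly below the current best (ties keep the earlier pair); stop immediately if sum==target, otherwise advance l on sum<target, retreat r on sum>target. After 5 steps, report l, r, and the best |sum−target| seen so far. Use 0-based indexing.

l=0, r=3, best |Δ|=18

[0,8] -15+36=21 d=27 * → r--
[0,7] -15+35=20 d=26 * → r--
[0,6] -15+32=17 d=23 * → r--
[0,5] -15+28=13 d=19 * → r--
[0,4] -15+27=12 d=18 * → r--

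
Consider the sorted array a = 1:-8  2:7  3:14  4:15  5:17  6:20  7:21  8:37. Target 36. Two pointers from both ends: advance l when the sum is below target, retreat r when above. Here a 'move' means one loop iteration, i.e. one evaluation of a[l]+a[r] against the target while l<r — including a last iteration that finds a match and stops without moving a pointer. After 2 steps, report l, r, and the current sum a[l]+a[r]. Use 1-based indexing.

l=2, r=7, sum=28

[1,8] -8+37=29 <36 → l++
[2,8] 7+37=44 >36 → r--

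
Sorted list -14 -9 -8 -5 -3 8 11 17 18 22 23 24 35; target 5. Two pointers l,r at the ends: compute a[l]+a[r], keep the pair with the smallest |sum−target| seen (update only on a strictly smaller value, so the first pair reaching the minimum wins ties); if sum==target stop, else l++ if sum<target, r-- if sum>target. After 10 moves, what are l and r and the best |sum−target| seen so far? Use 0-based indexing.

l=3, r=5, best |Δ|=1

[0,12] -14+35=21 d=16 * → r--
[0,11] -14+24=10 d=5 * → r--
[0,10] -14+23=9 d=4 * → r--
[0,9] -14+22=8 d=3 * → r--
[0,8] -14+18=4 d=1 * → l++
[1,8] -9+18=9 d=4 → r--
[1,7] -9+17=8 d=3 → r--
[1,6] -9+11=2 d=3 → l++
[2,6] -8+11=3 d=2 → l++
[3,6] -5+11=6 d=1 → r--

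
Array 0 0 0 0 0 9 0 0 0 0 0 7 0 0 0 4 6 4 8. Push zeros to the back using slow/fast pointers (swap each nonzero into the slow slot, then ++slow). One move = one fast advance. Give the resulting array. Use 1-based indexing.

(s=1,f=1) a[fast]=0 → fast++
(s=1,f=2) a[fast]=0 → fast++
(s=1,f=3) a[fast]=0 → fast++
(s=1,f=4) a[fast]=0 → fast++
(s=1,f=5) a[fast]=0 → fast++
(s=1,f=6) a[fast]=9≠0 swap→a[1]=9 → slow++,fast++
(s=2,f=7) a[fast]=0 → fast++
(s=2,f=8) a[fast]=0 → fast++
(s=2,f=9) a[fast]=0 → fast++
(s=2,f=10) a[fast]=0 → fast++
(s=2,f=11) a[fast]=0 → fast++
(s=2,f=12) a[fast]=7≠0 swap→a[2]=7 → slow++,fast++
(s=3,f=13) a[fast]=0 → fast++
(s=3,f=14) a[fast]=0 → fast++
(s=3,f=15) a[fast]=0 → fast++
(s=3,f=16) a[fast]=4≠0 swap→a[3]=4 → slow++,fast++
(s=4,f=17) a[fast]=6≠0 swap→a[4]=6 → slow++,fast++
(s=5,f=18) a[fast]=4≠0 swap→a[5]=4 → slow++,fast++
(s=6,f=19) a[fast]=8≠0 swap→a[6]=8 → slow++,fast++

[9, 7, 4, 6, 4, 8, 0, 0, 0, 0, 0, 0, 0, 0, 0, 0, 0, 0, 0]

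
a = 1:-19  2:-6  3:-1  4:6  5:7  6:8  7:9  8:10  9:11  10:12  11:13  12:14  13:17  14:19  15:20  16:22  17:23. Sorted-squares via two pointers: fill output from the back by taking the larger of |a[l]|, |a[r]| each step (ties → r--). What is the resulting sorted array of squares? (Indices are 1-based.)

[1,17] |-19|<=|23| out[17]=529 → r--
[1,16] |-19|<=|22| out[16]=484 → r--
[1,15] |-19|<=|20| out[15]=400 → r--
[1,14] |-19|<=|19| out[14]=361 → r--
[1,13] |-19|>|17| out[13]=361 → l++
[2,13] |-6|<=|17| out[12]=289 → r--
[2,12] |-6|<=|14| out[11]=196 → r--
[2,11] |-6|<=|13| out[10]=169 → r--
[2,10] |-6|<=|12| out[9]=144 → r--
[2,9] |-6|<=|11| out[8]=121 → r--
[2,8] |-6|<=|10| out[7]=100 → r--
[2,7] |-6|<=|9| out[6]=81 → r--
[2,6] |-6|<=|8| out[5]=64 → r--
[2,5] |-6|<=|7| out[4]=49 → r--
[2,4] |-6|<=|6| out[3]=36 → r--
[2,3] |-6|>|-1| out[2]=36 → l++
[3,3] |-1|<=|-1| out[1]=1 → r--

[1, 36, 36, 49, 64, 81, 100, 121, 144, 169, 196, 289, 361, 361, 400, 484, 529]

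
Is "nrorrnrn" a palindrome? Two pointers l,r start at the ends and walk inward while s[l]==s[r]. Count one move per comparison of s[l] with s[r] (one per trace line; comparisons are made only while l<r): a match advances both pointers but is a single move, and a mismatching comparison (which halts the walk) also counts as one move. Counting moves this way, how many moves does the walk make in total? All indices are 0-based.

3 moves

[0,7] 'n'=='n' → l++,r--
[1,6] 'r'=='r' → l++,r--
[2,5] 'o'!='n' → stop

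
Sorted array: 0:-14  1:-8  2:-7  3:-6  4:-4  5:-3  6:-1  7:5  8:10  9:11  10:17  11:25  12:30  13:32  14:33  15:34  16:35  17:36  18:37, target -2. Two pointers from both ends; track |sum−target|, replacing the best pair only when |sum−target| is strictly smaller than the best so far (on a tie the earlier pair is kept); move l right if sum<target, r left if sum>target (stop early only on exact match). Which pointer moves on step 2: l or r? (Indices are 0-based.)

r

l=0 r=18: -14+37=23 d=25 *, r--
l=0 r=17: -14+36=22 d=24 *, r--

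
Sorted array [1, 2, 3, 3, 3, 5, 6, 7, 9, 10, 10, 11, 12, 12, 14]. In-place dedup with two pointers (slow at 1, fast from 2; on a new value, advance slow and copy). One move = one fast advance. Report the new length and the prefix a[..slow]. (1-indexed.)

length 11; prefix = [1, 2, 3, 5, 6, 7, 9, 10, 11, 12, 14]

(s=1,f=2) a[fast]=2≠a[slow]=1 write a[2]=2 → slow++,fast++
(s=2,f=3) a[fast]=3≠a[slow]=2 write a[3]=3 → slow++,fast++
(s=3,f=4) a[fast]=3=a[slow] dup → fast++
(s=3,f=5) a[fast]=3=a[slow] dup → fast++
(s=3,f=6) a[fast]=5≠a[slow]=3 write a[4]=5 → slow++,fast++
(s=4,f=7) a[fast]=6≠a[slow]=5 write a[5]=6 → slow++,fast++
(s=5,f=8) a[fast]=7≠a[slow]=6 write a[6]=7 → slow++,fast++
(s=6,f=9) a[fast]=9≠a[slow]=7 write a[7]=9 → slow++,fast++
(s=7,f=10) a[fast]=10≠a[slow]=9 write a[8]=10 → slow++,fast++
(s=8,f=11) a[fast]=10=a[slow] dup → fast++
(s=8,f=12) a[fast]=11≠a[slow]=10 write a[9]=11 → slow++,fast++
(s=9,f=13) a[fast]=12≠a[slow]=11 write a[10]=12 → slow++,fast++
(s=10,f=14) a[fast]=12=a[slow] dup → fast++
(s=10,f=15) a[fast]=14≠a[slow]=12 write a[11]=14 → slow++,fast++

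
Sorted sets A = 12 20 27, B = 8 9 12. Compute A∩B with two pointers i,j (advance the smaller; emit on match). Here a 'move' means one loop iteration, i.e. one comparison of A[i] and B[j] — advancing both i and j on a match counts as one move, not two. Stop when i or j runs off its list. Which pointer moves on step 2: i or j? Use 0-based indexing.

i=0 j=0: 12>8, j++
i=0 j=1: 12>9, j++

j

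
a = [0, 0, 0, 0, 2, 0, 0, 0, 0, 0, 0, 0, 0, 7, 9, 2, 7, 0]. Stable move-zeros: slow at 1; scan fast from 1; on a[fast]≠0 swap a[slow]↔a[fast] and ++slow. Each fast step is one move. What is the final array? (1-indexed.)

(s=1,f=1) a[fast]=0 → fast++
(s=1,f=2) a[fast]=0 → fast++
(s=1,f=3) a[fast]=0 → fast++
(s=1,f=4) a[fast]=0 → fast++
(s=1,f=5) a[fast]=2≠0 swap→a[1]=2 → slow++,fast++
(s=2,f=6) a[fast]=0 → fast++
(s=2,f=7) a[fast]=0 → fast++
(s=2,f=8) a[fast]=0 → fast++
(s=2,f=9) a[fast]=0 → fast++
(s=2,f=10) a[fast]=0 → fast++
(s=2,f=11) a[fast]=0 → fast++
(s=2,f=12) a[fast]=0 → fast++
(s=2,f=13) a[fast]=0 → fast++
(s=2,f=14) a[fast]=7≠0 swap→a[2]=7 → slow++,fast++
(s=3,f=15) a[fast]=9≠0 swap→a[3]=9 → slow++,fast++
(s=4,f=16) a[fast]=2≠0 swap→a[4]=2 → slow++,fast++
(s=5,f=17) a[fast]=7≠0 swap→a[5]=7 → slow++,fast++
(s=6,f=18) a[fast]=0 → fast++

[2, 7, 9, 2, 7, 0, 0, 0, 0, 0, 0, 0, 0, 0, 0, 0, 0, 0]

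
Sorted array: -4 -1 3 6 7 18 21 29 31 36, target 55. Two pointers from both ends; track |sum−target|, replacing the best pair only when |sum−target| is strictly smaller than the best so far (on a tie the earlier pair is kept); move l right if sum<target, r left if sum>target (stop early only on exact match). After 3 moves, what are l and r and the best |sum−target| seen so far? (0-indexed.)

[0,9] -4+36=32 d=23 * → l++
[1,9] -1+36=35 d=20 * → l++
[2,9] 3+36=39 d=16 * → l++

l=3, r=9, best |Δ|=16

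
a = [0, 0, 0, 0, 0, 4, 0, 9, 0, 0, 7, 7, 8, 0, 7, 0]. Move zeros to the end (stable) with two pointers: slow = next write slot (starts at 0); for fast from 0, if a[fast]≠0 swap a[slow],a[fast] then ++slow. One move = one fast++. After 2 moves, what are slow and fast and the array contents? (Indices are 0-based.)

slow=0, fast=2, a=[0, 0, 0, 0, 0, 4, 0, 9, 0, 0, 7, 7, 8, 0, 7, 0]

(s=0,f=0) a[fast]=0 → fast++
(s=0,f=1) a[fast]=0 → fast++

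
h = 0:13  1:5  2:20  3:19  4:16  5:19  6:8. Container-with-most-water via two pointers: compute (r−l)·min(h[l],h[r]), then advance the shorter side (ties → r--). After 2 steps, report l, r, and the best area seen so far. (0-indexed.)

l=0 r=6: min(13,8)*6=48 best=48 *, r--
l=0 r=5: min(13,19)*5=65 best=65 *, l++

l=1, r=5, best area=65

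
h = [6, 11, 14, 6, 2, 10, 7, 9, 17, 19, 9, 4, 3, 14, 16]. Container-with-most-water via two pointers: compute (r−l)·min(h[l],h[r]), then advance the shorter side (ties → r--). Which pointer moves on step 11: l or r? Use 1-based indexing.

r

[1,15] min(6,16)*14=84 best=84 * → l++
[2,15] min(11,16)*13=143 best=143 * → l++
[3,15] min(14,16)*12=168 best=168 * → l++
[4,15] min(6,16)*11=66 best=168 → l++
[5,15] min(2,16)*10=20 best=168 → l++
[6,15] min(10,16)*9=90 best=168 → l++
[7,15] min(7,16)*8=56 best=168 → l++
[8,15] min(9,16)*7=63 best=168 → l++
[9,15] min(17,16)*6=96 best=168 → r--
[9,14] min(17,14)*5=70 best=168 → r--
[9,13] min(17,3)*4=12 best=168 → r--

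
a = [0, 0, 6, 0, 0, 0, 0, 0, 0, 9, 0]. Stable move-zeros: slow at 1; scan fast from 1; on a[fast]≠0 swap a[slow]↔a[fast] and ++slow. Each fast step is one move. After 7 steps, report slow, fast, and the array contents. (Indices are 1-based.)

slow=1 fast=1: a[fast]=0, fast++
slow=1 fast=2: a[fast]=0, fast++
slow=1 fast=3: a[fast]=6≠0 swap→a[1]=6, slow++,fast++
slow=2 fast=4: a[fast]=0, fast++
slow=2 fast=5: a[fast]=0, fast++
slow=2 fast=6: a[fast]=0, fast++
slow=2 fast=7: a[fast]=0, fast++

slow=2, fast=8, a=[6, 0, 0, 0, 0, 0, 0, 0, 0, 9, 0]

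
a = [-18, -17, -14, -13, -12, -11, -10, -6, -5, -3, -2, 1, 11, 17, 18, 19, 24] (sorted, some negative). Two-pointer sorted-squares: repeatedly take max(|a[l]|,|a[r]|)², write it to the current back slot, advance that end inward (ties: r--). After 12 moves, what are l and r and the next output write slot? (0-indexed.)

l=0 r=16: |-18|<=|24| out[16]=576, r--
l=0 r=15: |-18|<=|19| out[15]=361, r--
l=0 r=14: |-18|<=|18| out[14]=324, r--
l=0 r=13: |-18|>|17| out[13]=324, l++
l=1 r=13: |-17|<=|17| out[12]=289, r--
l=1 r=12: |-17|>|11| out[11]=289, l++
l=2 r=12: |-14|>|11| out[10]=196, l++
l=3 r=12: |-13|>|11| out[9]=169, l++
l=4 r=12: |-12|>|11| out[8]=144, l++
l=5 r=12: |-11|<=|11| out[7]=121, r--
l=5 r=11: |-11|>|1| out[6]=121, l++
l=6 r=11: |-10|>|1| out[5]=100, l++

l=7, r=11, next write slot=4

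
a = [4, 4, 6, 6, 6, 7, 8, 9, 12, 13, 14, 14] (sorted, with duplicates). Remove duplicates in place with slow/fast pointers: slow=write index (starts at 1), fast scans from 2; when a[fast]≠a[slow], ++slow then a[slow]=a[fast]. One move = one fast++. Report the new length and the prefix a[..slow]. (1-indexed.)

length 8; prefix = [4, 6, 7, 8, 9, 12, 13, 14]

slow=1 fast=2: a[fast]=4=a[slow] dup, fast++
slow=1 fast=3: a[fast]=6≠a[slow]=4 write a[2]=6, slow++,fast++
slow=2 fast=4: a[fast]=6=a[slow] dup, fast++
slow=2 fast=5: a[fast]=6=a[slow] dup, fast++
slow=2 fast=6: a[fast]=7≠a[slow]=6 write a[3]=7, slow++,fast++
slow=3 fast=7: a[fast]=8≠a[slow]=7 write a[4]=8, slow++,fast++
slow=4 fast=8: a[fast]=9≠a[slow]=8 write a[5]=9, slow++,fast++
slow=5 fast=9: a[fast]=12≠a[slow]=9 write a[6]=12, slow++,fast++
slow=6 fast=10: a[fast]=13≠a[slow]=12 write a[7]=13, slow++,fast++
slow=7 fast=11: a[fast]=14≠a[slow]=13 write a[8]=14, slow++,fast++
slow=8 fast=12: a[fast]=14=a[slow] dup, fast++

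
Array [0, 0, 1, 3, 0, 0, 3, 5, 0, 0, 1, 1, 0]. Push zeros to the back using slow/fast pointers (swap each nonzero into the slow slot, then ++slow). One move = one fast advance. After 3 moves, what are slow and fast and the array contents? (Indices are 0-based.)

slow=1, fast=3, a=[1, 0, 0, 3, 0, 0, 3, 5, 0, 0, 1, 1, 0]

slow=0 fast=0: a[fast]=0, fast++
slow=0 fast=1: a[fast]=0, fast++
slow=0 fast=2: a[fast]=1≠0 swap→a[0]=1, slow++,fast++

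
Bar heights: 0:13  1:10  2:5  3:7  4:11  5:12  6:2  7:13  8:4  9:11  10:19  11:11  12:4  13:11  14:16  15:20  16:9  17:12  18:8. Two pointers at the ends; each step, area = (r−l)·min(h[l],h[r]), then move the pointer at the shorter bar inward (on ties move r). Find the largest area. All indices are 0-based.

max area = 204

[0,18] min(13,8)*18=144 best=144 * → r--
[0,17] min(13,12)*17=204 best=204 * → r--
[0,16] min(13,9)*16=144 best=204 → r--
[0,15] min(13,20)*15=195 best=204 → l++
[1,15] min(10,20)*14=140 best=204 → l++
[2,15] min(5,20)*13=65 best=204 → l++
[3,15] min(7,20)*12=84 best=204 → l++
[4,15] min(11,20)*11=121 best=204 → l++
[5,15] min(12,20)*10=120 best=204 → l++
[6,15] min(2,20)*9=18 best=204 → l++
[7,15] min(13,20)*8=104 best=204 → l++
[8,15] min(4,20)*7=28 best=204 → l++
[9,15] min(11,20)*6=66 best=204 → l++
[10,15] min(19,20)*5=95 best=204 → l++
[11,15] min(11,20)*4=44 best=204 → l++
[12,15] min(4,20)*3=12 best=204 → l++
[13,15] min(11,20)*2=22 best=204 → l++
[14,15] min(16,20)*1=16 best=204 → l++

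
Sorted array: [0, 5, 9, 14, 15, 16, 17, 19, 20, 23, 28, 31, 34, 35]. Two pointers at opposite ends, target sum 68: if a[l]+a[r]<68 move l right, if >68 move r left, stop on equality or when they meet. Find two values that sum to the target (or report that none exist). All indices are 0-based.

no pair

[0,13] 0+35=35 <68 → l++
[1,13] 5+35=40 <68 → l++
[2,13] 9+35=44 <68 → l++
[3,13] 14+35=49 <68 → l++
[4,13] 15+35=50 <68 → l++
[5,13] 16+35=51 <68 → l++
[6,13] 17+35=52 <68 → l++
[7,13] 19+35=54 <68 → l++
[8,13] 20+35=55 <68 → l++
[9,13] 23+35=58 <68 → l++
[10,13] 28+35=63 <68 → l++
[11,13] 31+35=66 <68 → l++
[12,13] 34+35=69 >68 → r--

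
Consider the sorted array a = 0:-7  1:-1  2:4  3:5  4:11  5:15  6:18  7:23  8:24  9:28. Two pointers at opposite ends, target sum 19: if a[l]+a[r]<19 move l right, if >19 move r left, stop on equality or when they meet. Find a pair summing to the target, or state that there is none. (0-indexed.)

[0,9] -7+28=21 >19 → r--
[0,8] -7+24=17 <19 → l++
[1,8] -1+24=23 >19 → r--
[1,7] -1+23=22 >19 → r--
[1,6] -1+18=17 <19 → l++
[2,6] 4+18=22 >19 → r--
[2,5] 4+15=19 → found

(4, 15)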